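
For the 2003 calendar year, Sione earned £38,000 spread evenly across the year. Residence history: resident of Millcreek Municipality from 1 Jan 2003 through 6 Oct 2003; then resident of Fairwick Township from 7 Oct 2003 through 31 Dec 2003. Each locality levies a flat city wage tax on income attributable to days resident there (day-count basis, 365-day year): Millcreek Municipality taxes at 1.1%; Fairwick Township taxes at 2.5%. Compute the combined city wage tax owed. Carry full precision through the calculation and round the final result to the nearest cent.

£543.35

Millcreek Municipality, 1 Jan – 6 Oct 2003: 279 days → £38,000 × 1.1% × 279/365 = £319.5123
Fairwick Township, 7 Oct – 31 Dec 2003: 86 days → £38,000 × 2.5% × 86/365 = £223.8356
Total = £543.3479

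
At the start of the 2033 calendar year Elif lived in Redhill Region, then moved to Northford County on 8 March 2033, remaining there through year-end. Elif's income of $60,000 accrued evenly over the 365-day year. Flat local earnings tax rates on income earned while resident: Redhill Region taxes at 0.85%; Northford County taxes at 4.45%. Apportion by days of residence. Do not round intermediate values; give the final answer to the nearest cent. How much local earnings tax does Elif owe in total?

$2,279.42

Redhill Region, 1 January – 7 March 2033: 66 days → $60,000 × 0.85% × 66/365 = $92.2192
Northford County, 8 March – 31 December 2033: 299 days → $60,000 × 4.45% × 299/365 = $2,187.2055
Total = $2,279.4247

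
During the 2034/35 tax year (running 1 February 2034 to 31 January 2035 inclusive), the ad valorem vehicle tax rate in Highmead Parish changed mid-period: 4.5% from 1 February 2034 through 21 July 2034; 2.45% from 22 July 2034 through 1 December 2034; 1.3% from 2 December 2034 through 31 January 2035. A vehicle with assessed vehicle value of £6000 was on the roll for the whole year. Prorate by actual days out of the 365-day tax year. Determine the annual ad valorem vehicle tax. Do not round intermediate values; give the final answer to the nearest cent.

1 February – 21 July 2034: 171 days at 4.5% → £6000 × 4.5% × 171/365 = £126.4932
22 July – 1 December 2034: 133 days at 2.45% → £6000 × 2.45% × 133/365 = £53.5644
2 December 2034 – 31 January 2035: 61 days at 1.3% → £6000 × 1.3% × 61/365 = £13.0356
Total = £193.0932

£193.09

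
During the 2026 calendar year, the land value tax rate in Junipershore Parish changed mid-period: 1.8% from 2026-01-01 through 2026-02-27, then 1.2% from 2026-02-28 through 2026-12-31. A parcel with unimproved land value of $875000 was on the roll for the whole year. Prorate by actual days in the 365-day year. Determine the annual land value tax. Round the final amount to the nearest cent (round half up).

$11334.25

2026-01-01 to 2026-02-27: 58 days at 1.8% → $875000 × 1.8% × 58/365 = $2502.7397
2026-02-28 to 2026-12-31: 307 days at 1.2% → $875000 × 1.2% × 307/365 = $8831.5068
Total = $11334.2466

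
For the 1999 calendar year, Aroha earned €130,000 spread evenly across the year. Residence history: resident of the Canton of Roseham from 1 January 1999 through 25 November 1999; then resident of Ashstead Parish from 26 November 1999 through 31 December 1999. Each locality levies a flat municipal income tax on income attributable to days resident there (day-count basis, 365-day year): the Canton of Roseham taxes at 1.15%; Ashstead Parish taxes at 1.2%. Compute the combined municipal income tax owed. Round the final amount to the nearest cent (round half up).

€1,501.41

The Canton of Roseham, 1 January – 25 November 1999: 329 days → €130,000 × 1.15% × 329/365 = €1,347.5479
Ashstead Parish, 26 November – 31 December 1999: 36 days → €130,000 × 1.2% × 36/365 = €153.8630
Total = €1,501.4110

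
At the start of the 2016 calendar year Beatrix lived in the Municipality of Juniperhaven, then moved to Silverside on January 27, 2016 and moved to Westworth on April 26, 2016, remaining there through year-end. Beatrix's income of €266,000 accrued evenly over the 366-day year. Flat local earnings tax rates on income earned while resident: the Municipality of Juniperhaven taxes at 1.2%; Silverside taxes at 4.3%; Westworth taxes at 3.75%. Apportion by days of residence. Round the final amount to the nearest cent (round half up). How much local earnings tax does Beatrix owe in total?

€9,852.90

The Municipality of Juniperhaven, January 1 – January 26, 2016: 26 days → €266,000 × 1.2% × 26/366 = €226.7541
Silverside, January 27 – April 25, 2016: 90 days → €266,000 × 4.3% × 90/366 = €2,812.6230
Westworth, April 26 – December 31, 2016: 250 days → €266,000 × 3.75% × 250/366 = €6,813.5246
Total = €9,852.9016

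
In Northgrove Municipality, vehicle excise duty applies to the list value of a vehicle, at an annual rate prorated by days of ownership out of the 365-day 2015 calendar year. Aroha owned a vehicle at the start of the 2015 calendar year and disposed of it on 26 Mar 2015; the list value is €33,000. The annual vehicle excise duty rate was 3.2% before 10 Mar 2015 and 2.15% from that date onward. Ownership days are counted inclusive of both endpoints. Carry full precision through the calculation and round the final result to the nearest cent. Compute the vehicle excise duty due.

€229.78

1 Jan – 9 Mar 2015: 68 days at 3.2% → €33,000 × 3.2% × 68/365 = €196.7342
10 Mar – 26 Mar 2015: 17 days at 2.15% → €33,000 × 2.15% × 17/365 = €33.0452
Total = €229.7795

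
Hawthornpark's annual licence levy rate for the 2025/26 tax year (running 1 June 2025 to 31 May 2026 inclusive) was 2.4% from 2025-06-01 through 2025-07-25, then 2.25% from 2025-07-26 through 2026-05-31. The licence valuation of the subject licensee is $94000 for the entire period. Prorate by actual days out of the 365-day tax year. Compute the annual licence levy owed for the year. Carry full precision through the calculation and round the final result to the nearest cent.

$2136.25

2025-06-01 to 2025-07-25: 55 days at 2.4% → $94000 × 2.4% × 55/365 = $339.9452
2025-07-26 to 2026-05-31: 310 days at 2.25% → $94000 × 2.25% × 310/365 = $1796.3014
Total = $2136.2466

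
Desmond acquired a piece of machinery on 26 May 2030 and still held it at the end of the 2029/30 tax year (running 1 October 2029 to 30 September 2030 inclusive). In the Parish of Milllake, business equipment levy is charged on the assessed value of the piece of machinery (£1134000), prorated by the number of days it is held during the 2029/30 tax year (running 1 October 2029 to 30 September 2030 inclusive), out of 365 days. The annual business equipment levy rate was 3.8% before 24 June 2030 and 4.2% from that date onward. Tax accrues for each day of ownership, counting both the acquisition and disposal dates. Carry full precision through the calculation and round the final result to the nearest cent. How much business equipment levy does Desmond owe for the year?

26 May – 23 June 2030: 29 days at 3.8% → £1134000 × 3.8% × 29/365 = £3423.7479
24 June – 30 September 2030: 99 days at 4.2% → £1134000 × 4.2% × 99/365 = £12918.2795
Total = £16342.0274

£16342.03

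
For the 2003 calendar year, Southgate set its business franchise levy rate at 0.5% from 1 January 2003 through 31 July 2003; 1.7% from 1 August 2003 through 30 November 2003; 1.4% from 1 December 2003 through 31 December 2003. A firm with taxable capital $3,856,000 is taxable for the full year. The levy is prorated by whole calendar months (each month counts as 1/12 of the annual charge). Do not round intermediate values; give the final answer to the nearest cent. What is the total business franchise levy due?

$37,596.00

1 January – 31 July 2003: 7 months at 0.5% → $3,856,000 × 0.5% × 7/12 = $11,246.6667
1 August – 30 November 2003: 4 months at 1.7% → $3,856,000 × 1.7% × 4/12 = $21,850.6667
1 December – 31 December 2003: 1 month at 1.4% → $3,856,000 × 1.4% × 1/12 = $4,498.6667
Total = $37,596.0000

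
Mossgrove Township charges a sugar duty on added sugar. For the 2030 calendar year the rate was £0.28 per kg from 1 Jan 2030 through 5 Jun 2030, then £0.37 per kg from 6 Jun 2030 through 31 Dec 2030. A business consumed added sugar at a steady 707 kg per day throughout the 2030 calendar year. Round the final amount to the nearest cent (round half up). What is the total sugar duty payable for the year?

£85,554.07

1 Jan – 5 Jun 2030: 156 days × 707 kg/day = 110,292 kg at £0.28/kg → £30,881.76
6 Jun – 31 Dec 2030: 209 days × 707 kg/day = 147,763 kg at £0.37/kg → £54,672.31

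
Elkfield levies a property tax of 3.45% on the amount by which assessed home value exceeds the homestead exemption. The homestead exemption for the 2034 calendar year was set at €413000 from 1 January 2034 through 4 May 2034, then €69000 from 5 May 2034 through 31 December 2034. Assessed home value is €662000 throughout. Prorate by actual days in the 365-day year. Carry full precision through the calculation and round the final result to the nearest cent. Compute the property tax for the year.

€16426.63

1 January – 4 May 2034: 124 days, exemption €413000 → (€662000 − €413000) × 3.45% × 124/365 = €2918.4164
5 May – 31 December 2034: 241 days, exemption €69000 → (€662000 − €69000) × 3.45% × 241/365 = €13508.2151
Total = €16426.6315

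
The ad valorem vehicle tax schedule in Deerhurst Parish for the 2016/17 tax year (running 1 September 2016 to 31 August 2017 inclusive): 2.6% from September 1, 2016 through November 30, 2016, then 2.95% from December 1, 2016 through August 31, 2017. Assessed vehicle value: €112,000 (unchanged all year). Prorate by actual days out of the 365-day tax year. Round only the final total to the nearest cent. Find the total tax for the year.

September 1 – November 30, 2016: 91 days at 2.6% → €112,000 × 2.6% × 91/365 = €726.0055
December 1, 2016 – August 31, 2017: 274 days at 2.95% → €112,000 × 2.95% × 274/365 = €2,480.2630
Total = €3,206.2685

€3,206.27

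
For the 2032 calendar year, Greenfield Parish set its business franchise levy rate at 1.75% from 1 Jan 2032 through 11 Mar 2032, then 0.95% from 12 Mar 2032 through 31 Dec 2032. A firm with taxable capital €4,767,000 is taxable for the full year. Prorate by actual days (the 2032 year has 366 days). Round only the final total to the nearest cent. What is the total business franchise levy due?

1 Jan – 11 Mar 2032: 71 days at 1.75% → €4,767,000 × 1.75% × 71/366 = €16,183.0533
12 Mar – 31 Dec 2032: 295 days at 0.95% → €4,767,000 × 0.95% × 295/366 = €36,501.4139
Total = €52,684.4672

€52,684.47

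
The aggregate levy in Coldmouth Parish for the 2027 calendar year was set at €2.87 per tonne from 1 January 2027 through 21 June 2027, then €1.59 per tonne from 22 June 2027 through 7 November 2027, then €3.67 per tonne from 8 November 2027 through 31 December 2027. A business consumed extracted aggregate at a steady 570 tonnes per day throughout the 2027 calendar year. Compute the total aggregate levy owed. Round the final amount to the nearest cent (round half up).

1 January – 21 June 2027: 172 days × 570 tonnes/day = 98,040 tonnes at €2.87/tonne → €281,374.80
22 June – 7 November 2027: 139 days × 570 tonnes/day = 79,230 tonnes at €1.59/tonne → €125,975.70
8 November – 31 December 2027: 54 days × 570 tonnes/day = 30,780 tonnes at €3.67/tonne → €112,962.60

€520,313.10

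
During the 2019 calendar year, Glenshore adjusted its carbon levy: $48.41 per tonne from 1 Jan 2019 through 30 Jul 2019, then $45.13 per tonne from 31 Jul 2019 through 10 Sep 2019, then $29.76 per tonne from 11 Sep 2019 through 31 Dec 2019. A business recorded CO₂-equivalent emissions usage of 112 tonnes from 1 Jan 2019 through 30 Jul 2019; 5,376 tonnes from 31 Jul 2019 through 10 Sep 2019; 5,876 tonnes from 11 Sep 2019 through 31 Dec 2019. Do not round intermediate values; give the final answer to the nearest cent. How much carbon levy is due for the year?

1 Jan – 30 Jul 2019: 112 tonnes at $48.41/tonne → $5,421.92
31 Jul – 10 Sep 2019: 5,376 tonnes at $45.13/tonne → $242,618.88
11 Sep – 31 Dec 2019: 5,876 tonnes at $29.76/tonne → $174,869.76

$422,910.56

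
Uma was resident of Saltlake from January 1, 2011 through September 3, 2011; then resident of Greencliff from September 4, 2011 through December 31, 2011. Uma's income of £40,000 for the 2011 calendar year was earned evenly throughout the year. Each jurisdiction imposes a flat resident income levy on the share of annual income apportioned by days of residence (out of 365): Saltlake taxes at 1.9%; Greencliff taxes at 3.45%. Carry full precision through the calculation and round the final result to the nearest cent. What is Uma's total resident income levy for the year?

Saltlake, January 1 – September 3, 2011: 246 days → £40,000 × 1.9% × 246/365 = £512.2192
Greencliff, September 4 – December 31, 2011: 119 days → £40,000 × 3.45% × 119/365 = £449.9178
Total = £962.1370

£962.14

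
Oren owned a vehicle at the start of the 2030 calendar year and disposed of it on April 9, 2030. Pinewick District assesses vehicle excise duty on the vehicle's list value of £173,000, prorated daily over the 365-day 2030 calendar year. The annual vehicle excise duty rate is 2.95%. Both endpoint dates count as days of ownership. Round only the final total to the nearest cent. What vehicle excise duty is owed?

Days held (January 1 – April 9, 2030): 99 out of 365
Tax = £173,000 × 2.95% × 99/365 = £1,384.2370

£1,384.24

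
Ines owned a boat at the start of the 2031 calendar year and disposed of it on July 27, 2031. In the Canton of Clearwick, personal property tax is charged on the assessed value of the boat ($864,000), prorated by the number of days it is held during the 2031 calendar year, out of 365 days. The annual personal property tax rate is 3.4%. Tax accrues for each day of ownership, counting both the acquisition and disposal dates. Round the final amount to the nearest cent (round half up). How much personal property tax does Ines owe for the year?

Days held (January 1 – July 27, 2031): 208 out of 365
Tax = $864,000 × 3.4% × 208/365 = $16,740.2959

$16,740.30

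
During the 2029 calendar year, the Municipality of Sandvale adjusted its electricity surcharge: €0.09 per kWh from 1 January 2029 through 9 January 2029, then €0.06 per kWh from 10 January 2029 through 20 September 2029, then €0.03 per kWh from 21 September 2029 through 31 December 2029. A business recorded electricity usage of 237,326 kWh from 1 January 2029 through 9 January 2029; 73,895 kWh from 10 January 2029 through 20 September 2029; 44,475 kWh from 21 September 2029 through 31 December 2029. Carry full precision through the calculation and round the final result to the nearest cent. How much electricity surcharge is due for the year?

€27,127.29

1 January – 9 January 2029: 237,326 kWh at €0.09/kWh → €21,359.34
10 January – 20 September 2029: 73,895 kWh at €0.06/kWh → €4,433.70
21 September – 31 December 2029: 44,475 kWh at €0.03/kWh → €1,334.25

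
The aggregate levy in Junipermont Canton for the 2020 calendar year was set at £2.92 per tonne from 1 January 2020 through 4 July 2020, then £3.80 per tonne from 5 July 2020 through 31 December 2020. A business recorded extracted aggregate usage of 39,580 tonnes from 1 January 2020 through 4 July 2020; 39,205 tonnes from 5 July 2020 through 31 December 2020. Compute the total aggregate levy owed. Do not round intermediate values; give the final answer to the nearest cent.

1 January – 4 July 2020: 39,580 tonnes at £2.92/tonne → £115,573.60
5 July – 31 December 2020: 39,205 tonnes at £3.80/tonne → £148,979.00

£264,552.60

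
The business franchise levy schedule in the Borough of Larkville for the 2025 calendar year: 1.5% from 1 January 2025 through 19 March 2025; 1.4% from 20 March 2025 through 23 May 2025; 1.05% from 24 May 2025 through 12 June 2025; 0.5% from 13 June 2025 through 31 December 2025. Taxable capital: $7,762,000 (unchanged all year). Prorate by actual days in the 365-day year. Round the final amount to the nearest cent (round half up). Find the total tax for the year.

1 January – 19 March 2025: 78 days at 1.5% → $7,762,000 × 1.5% × 78/365 = $24,880.9315
20 March – 23 May 2025: 65 days at 1.4% → $7,762,000 × 1.4% × 65/365 = $19,351.8356
24 May – 12 June 2025: 20 days at 1.05% → $7,762,000 × 1.05% × 20/365 = $4,465.8082
13 June – 31 December 2025: 202 days at 0.5% → $7,762,000 × 0.5% × 202/365 = $21,478.4110
Total = $70,176.9863

$70,176.99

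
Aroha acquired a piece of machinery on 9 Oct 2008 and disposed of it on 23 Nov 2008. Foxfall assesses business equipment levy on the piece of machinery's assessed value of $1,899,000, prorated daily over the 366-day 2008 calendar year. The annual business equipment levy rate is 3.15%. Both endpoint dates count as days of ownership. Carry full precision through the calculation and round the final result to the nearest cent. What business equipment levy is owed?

$7,518.17

Days held (9 Oct – 23 Nov 2008): 46 out of 366
Tax = $1,899,000 × 3.15% × 46/366 = $7,518.1721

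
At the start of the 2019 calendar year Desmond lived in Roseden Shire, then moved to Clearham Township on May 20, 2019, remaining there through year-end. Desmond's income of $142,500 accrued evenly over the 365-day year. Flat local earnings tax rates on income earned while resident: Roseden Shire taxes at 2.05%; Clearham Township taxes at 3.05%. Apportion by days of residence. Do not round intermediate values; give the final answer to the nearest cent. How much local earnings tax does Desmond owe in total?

Roseden Shire, January 1 – May 19, 2019: 139 days → $142,500 × 2.05% × 139/365 = $1,112.4760
Clearham Township, May 20 – December 31, 2019: 226 days → $142,500 × 3.05% × 226/365 = $2,691.1027
Total = $3,803.5788

$3,803.58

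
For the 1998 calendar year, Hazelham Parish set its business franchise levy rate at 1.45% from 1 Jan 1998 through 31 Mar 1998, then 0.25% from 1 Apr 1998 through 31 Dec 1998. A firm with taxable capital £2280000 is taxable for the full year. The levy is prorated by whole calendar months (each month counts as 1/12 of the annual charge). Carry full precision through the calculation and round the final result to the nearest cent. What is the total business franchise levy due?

£12540.00

1 Jan – 31 Mar 1998: 3 months at 1.45% → £2280000 × 1.45% × 3/12 = £8265.0000
1 Apr – 31 Dec 1998: 9 months at 0.25% → £2280000 × 0.25% × 9/12 = £4275.0000
Total = £12540.0000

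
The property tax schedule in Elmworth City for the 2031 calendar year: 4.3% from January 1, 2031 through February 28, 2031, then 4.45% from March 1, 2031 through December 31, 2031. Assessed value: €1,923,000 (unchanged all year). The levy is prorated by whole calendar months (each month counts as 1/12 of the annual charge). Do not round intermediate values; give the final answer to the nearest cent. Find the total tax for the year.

€85,092.75

January 1 – February 28, 2031: 2 months at 4.3% → €1,923,000 × 4.3% × 2/12 = €13,781.5000
March 1 – December 31, 2031: 10 months at 4.45% → €1,923,000 × 4.45% × 10/12 = €71,311.2500
Total = €85,092.7500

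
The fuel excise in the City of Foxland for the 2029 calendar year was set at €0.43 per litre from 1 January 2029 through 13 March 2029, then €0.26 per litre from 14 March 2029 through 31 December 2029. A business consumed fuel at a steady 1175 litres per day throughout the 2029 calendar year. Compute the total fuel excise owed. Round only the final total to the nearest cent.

1 January – 13 March 2029: 72 days × 1175 litres/day = 84,600 litres at €0.43/litre → €36,378.00
14 March – 31 December 2029: 293 days × 1175 litres/day = 344,275 litres at €0.26/litre → €89,511.50

€125,889.50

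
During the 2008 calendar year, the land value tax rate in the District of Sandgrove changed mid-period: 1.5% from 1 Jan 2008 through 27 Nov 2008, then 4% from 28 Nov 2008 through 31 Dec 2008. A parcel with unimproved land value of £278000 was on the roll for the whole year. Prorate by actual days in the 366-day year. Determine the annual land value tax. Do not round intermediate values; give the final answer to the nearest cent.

1 Jan – 27 Nov 2008: 332 days at 1.5% → £278000 × 1.5% × 332/366 = £3782.6230
28 Nov – 31 Dec 2008: 34 days at 4% → £278000 × 4% × 34/366 = £1033.0055
Total = £4815.6284

£4815.63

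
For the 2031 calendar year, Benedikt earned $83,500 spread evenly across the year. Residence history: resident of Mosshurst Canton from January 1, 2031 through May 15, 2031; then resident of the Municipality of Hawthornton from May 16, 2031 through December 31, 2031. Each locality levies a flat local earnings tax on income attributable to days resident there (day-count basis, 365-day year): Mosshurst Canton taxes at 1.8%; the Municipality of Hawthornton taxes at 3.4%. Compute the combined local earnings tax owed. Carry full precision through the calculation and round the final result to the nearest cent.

$2,344.86

Mosshurst Canton, January 1 – May 15, 2031: 135 days → $83,500 × 1.8% × 135/365 = $555.9041
The Municipality of Hawthornton, May 16 – December 31, 2031: 230 days → $83,500 × 3.4% × 230/365 = $1,788.9589
Total = $2,344.8630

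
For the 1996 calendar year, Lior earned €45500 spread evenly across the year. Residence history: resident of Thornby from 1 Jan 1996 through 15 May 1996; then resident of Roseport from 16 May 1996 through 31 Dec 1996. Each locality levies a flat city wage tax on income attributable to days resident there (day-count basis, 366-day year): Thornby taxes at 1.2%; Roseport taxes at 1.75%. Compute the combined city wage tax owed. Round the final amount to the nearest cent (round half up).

Thornby, 1 Jan – 15 May 1996: 136 days → €45500 × 1.2% × 136/366 = €202.8852
Roseport, 16 May – 31 Dec 1996: 230 days → €45500 × 1.75% × 230/366 = €500.3757
Total = €703.2609

€703.26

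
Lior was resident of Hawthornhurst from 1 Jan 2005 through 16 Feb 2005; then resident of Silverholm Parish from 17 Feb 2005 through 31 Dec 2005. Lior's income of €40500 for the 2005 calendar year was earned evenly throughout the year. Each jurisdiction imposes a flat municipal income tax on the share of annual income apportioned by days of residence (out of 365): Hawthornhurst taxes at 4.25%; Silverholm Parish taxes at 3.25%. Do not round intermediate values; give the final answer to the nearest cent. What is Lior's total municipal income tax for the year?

Hawthornhurst, 1 Jan – 16 Feb 2005: 47 days → €40500 × 4.25% × 47/365 = €221.6404
Silverholm Parish, 17 Feb – 31 Dec 2005: 318 days → €40500 × 3.25% × 318/365 = €1146.7603
Total = €1368.4007

€1368.40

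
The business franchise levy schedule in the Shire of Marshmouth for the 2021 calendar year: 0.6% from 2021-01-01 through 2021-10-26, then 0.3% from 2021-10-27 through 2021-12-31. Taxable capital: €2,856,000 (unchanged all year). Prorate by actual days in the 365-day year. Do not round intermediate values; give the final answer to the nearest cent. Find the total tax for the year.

€15,586.72

2021-01-01 to 2021-10-26: 299 days at 0.6% → €2,856,000 × 0.6% × 299/365 = €14,037.4356
2021-10-27 to 2021-12-31: 66 days at 0.3% → €2,856,000 × 0.3% × 66/365 = €1,549.2822
Total = €15,586.7178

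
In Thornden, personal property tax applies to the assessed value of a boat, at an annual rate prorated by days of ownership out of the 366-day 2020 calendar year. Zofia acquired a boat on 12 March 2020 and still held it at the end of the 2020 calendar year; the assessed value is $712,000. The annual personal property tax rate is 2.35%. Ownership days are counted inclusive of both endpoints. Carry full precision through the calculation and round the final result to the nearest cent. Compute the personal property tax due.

Days held (12 March – 31 December 2020): 295 out of 366
Tax = $712,000 × 2.35% × 295/366 = $13,486.1749

$13,486.17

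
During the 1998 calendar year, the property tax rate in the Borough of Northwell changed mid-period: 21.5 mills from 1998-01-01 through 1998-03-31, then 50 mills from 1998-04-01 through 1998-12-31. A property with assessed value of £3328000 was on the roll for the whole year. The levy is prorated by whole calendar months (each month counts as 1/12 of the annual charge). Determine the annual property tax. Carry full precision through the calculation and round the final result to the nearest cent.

1998-01-01 to 1998-03-31: 3 months at 21.5 mills → £3328000 × 2.15% × 3/12 = £17888.0000
1998-04-01 to 1998-12-31: 9 months at 50 mills → £3328000 × 5% × 9/12 = £124800.0000
Total = £142688.0000

£142688.00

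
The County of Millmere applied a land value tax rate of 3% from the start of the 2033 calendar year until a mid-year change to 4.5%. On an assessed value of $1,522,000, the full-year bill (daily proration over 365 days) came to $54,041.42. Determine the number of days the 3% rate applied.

Let d = days at the first rate; then 365 − d days at the second rate.
$1,522,000 × [3%·d + 4.5%·(365−d)] / 365 = $54,041.42
Solving gives d = 231, so the new rate took effect on 20 August 2033.

231 days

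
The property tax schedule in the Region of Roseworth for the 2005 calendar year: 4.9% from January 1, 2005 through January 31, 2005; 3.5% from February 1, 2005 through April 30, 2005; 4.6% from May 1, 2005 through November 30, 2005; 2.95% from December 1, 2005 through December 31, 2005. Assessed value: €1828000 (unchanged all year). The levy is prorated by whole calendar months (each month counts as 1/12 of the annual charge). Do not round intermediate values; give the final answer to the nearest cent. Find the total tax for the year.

€77004.50

January 1 – January 31, 2005: 1 month at 4.9% → €1828000 × 4.9% × 1/12 = €7464.3333
February 1 – April 30, 2005: 3 months at 3.5% → €1828000 × 3.5% × 3/12 = €15995.0000
May 1 – November 30, 2005: 7 months at 4.6% → €1828000 × 4.6% × 7/12 = €49051.3333
December 1 – December 31, 2005: 1 month at 2.95% → €1828000 × 2.95% × 1/12 = €4493.8333
Total = €77004.5000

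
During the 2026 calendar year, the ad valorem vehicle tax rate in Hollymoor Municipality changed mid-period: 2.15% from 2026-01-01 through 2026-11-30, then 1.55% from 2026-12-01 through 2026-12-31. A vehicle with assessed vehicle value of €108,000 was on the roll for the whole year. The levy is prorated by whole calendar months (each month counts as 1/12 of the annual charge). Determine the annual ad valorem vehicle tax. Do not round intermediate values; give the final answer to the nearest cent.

€2,268.00

2026-01-01 to 2026-11-30: 11 months at 2.15% → €108,000 × 2.15% × 11/12 = €2,128.5000
2026-12-01 to 2026-12-31: 1 month at 1.55% → €108,000 × 1.55% × 1/12 = €139.5000
Total = €2,268.0000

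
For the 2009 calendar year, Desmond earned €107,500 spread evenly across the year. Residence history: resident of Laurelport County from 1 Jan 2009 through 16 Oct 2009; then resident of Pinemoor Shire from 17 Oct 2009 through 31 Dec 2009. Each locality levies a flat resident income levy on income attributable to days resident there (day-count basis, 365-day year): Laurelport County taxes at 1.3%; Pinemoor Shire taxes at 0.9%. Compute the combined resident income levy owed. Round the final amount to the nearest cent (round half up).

€1,307.97

Laurelport County, 1 Jan – 16 Oct 2009: 289 days → €107,500 × 1.3% × 289/365 = €1,106.5137
Pinemoor Shire, 17 Oct – 31 Dec 2009: 76 days → €107,500 × 0.9% × 76/365 = €201.4521
Total = €1,307.9658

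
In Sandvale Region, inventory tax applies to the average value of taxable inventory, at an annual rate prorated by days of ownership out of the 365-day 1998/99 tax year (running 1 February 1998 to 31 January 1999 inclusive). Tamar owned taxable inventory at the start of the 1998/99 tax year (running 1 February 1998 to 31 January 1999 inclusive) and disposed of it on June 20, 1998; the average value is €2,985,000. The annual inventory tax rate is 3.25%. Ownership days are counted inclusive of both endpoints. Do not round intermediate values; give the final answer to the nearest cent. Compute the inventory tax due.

€37,210.27

Days held (February 1 – June 20, 1998): 140 out of 365
Tax = €2,985,000 × 3.25% × 140/365 = €37,210.2740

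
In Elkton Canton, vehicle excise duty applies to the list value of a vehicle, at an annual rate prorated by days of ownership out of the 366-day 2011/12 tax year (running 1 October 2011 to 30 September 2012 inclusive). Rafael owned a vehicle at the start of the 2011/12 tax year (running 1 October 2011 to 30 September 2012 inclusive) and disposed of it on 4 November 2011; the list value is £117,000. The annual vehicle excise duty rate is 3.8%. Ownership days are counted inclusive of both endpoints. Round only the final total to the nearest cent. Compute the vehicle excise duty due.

Days held (1 October – 4 November 2011): 35 out of 366
Tax = £117,000 × 3.8% × 35/366 = £425.1639

£425.16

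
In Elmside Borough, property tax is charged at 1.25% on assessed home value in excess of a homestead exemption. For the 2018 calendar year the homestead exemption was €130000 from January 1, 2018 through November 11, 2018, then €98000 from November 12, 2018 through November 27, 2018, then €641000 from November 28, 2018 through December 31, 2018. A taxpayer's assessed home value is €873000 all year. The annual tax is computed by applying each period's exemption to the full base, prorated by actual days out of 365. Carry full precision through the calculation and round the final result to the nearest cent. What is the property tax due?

January 1 – November 11, 2018: 315 days, exemption €130000 → (€873000 − €130000) × 1.25% × 315/365 = €8015.2397
November 12 – November 27, 2018: 16 days, exemption €98000 → (€873000 − €98000) × 1.25% × 16/365 = €424.6575
November 28 – December 31, 2018: 34 days, exemption €641000 → (€873000 − €641000) × 1.25% × 34/365 = €270.1370
Total = €8710.0342

€8710.03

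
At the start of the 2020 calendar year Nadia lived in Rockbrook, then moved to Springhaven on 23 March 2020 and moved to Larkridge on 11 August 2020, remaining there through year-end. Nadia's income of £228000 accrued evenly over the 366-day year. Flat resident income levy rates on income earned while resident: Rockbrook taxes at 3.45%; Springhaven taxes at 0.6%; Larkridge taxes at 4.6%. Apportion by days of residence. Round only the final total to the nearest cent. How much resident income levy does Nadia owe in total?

£6387.11

Rockbrook, 1 January – 22 March 2020: 82 days → £228000 × 3.45% × 82/366 = £1762.3279
Springhaven, 23 March – 10 August 2020: 141 days → £228000 × 0.6% × 141/366 = £527.0164
Larkridge, 11 August – 31 December 2020: 143 days → £228000 × 4.6% × 143/366 = £4097.7705
Total = £6387.1148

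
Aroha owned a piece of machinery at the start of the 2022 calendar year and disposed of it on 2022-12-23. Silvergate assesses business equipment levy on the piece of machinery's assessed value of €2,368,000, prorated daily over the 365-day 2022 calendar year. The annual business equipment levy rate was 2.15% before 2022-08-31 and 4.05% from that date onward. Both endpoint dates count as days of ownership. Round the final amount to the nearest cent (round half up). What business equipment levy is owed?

2022-01-01 to 2022-08-30: 242 days at 2.15% → €2,368,000 × 2.15% × 242/365 = €33,755.3534
2022-08-31 to 2022-12-23: 115 days at 4.05% → €2,368,000 × 4.05% × 115/365 = €30,216.3288
Total = €63,971.6822

€63,971.68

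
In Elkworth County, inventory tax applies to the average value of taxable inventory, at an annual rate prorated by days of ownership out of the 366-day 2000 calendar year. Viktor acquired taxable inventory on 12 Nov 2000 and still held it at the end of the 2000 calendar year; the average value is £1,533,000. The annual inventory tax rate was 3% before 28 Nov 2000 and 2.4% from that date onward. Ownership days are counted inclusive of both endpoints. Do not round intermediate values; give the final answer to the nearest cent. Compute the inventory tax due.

12 Nov – 27 Nov 2000: 16 days at 3% → £1,533,000 × 3% × 16/366 = £2,010.4918
28 Nov – 31 Dec 2000: 34 days at 2.4% → £1,533,000 × 2.4% × 34/366 = £3,417.8361
Total = £5,428.3279

£5,428.33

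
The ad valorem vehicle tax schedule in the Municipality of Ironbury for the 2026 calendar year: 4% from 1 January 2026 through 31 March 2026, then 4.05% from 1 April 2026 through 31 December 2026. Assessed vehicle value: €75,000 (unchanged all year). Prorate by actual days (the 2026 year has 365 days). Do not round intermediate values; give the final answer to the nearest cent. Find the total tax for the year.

1 January – 31 March 2026: 90 days at 4% → €75,000 × 4% × 90/365 = €739.7260
1 April – 31 December 2026: 275 days at 4.05% → €75,000 × 4.05% × 275/365 = €2,288.5274
Total = €3,028.2534

€3,028.25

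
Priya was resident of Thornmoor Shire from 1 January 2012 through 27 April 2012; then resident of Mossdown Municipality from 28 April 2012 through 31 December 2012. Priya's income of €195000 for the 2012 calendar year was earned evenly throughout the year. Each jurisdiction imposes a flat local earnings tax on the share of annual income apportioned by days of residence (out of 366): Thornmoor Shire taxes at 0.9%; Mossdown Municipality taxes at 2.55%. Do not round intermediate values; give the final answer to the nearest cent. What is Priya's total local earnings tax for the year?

€3935.16

Thornmoor Shire, 1 January – 27 April 2012: 118 days → €195000 × 0.9% × 118/366 = €565.8197
Mossdown Municipality, 28 April – 31 December 2012: 248 days → €195000 × 2.55% × 248/366 = €3369.3443
Total = €3935.1639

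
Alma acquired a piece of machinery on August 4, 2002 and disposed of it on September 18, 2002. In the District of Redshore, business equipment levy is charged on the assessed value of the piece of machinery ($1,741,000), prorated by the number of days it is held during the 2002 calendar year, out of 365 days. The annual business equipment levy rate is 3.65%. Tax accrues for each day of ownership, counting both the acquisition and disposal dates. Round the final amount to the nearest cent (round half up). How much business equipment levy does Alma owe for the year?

$8,008.60

Days held (August 4 – September 18, 2002): 46 out of 365
Tax = $1,741,000 × 3.65% × 46/365 = $8,008.6000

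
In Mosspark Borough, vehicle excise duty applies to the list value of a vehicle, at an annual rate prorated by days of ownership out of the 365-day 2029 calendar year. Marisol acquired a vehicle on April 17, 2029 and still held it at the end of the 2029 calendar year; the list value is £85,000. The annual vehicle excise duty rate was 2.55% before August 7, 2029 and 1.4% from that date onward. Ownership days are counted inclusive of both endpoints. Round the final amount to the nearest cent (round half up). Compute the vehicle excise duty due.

April 17 – August 6, 2029: 112 days at 2.55% → £85,000 × 2.55% × 112/365 = £665.0959
August 7 – December 31, 2029: 147 days at 1.4% → £85,000 × 1.4% × 147/365 = £479.2603
Total = £1,144.3562

£1,144.36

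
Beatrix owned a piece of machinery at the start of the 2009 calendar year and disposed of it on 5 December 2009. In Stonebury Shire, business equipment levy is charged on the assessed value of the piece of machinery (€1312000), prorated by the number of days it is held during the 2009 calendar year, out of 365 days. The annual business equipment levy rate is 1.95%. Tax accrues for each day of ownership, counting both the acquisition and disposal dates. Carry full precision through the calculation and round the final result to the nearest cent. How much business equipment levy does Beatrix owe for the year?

€23761.58

Days held (1 January – 5 December 2009): 339 out of 365
Tax = €1312000 × 1.95% × 339/365 = €23761.5781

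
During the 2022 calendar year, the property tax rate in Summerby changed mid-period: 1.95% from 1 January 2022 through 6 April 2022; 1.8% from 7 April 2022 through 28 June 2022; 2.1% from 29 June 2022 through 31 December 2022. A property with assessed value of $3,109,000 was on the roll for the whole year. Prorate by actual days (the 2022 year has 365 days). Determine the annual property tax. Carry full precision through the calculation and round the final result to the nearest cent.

1 January – 6 April 2022: 96 days at 1.95% → $3,109,000 × 1.95% × 96/365 = $15,945.3370
7 April – 28 June 2022: 83 days at 1.8% → $3,109,000 × 1.8% × 83/365 = $12,725.6055
29 June – 31 December 2022: 186 days at 2.1% → $3,109,000 × 2.1% × 186/365 = $33,270.5589
Total = $61,941.5014

$61,941.50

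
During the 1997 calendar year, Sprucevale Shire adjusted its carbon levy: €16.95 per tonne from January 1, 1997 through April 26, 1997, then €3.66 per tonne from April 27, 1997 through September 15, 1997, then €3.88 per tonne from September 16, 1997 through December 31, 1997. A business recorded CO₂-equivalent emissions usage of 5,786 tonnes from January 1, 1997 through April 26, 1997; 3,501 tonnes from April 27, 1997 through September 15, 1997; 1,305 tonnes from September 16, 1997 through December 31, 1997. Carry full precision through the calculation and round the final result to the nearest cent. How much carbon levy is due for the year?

€115949.76

January 1 – April 26, 1997: 5,786 tonnes at €16.95/tonne → €98072.70
April 27 – September 15, 1997: 3,501 tonnes at €3.66/tonne → €12813.66
September 16 – December 31, 1997: 1,305 tonnes at €3.88/tonne → €5063.40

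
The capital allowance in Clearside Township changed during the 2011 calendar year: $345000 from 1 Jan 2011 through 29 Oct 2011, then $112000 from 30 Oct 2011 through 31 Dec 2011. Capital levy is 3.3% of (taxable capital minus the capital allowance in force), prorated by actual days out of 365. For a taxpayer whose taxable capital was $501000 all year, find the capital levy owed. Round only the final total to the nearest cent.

1 Jan – 29 Oct 2011: 302 days, exemption $345000 → ($501000 − $345000) × 3.3% × 302/365 = $4259.4411
30 Oct – 31 Dec 2011: 63 days, exemption $112000 → ($501000 − $112000) × 3.3% × 63/365 = $2215.7014
Total = $6475.1425

$6475.14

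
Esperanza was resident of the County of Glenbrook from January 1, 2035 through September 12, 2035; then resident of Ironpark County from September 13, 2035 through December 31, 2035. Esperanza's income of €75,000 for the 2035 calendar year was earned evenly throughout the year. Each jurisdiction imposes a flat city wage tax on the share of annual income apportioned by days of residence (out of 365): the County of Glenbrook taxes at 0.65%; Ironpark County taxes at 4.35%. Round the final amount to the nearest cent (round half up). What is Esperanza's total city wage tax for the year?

The County of Glenbrook, January 1 – September 12, 2035: 255 days → €75,000 × 0.65% × 255/365 = €340.5822
Ironpark County, September 13 – December 31, 2035: 110 days → €75,000 × 4.35% × 110/365 = €983.2192
Total = €1,323.8014

€1,323.80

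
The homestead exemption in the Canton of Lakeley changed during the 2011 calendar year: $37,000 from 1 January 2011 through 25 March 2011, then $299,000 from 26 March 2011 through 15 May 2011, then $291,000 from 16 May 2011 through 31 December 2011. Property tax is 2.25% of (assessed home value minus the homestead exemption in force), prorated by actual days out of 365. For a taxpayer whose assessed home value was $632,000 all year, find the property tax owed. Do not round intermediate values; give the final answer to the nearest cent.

1 January – 25 March 2011: 84 days, exemption $37,000 → ($632,000 − $37,000) × 2.25% × 84/365 = $3,080.9589
26 March – 15 May 2011: 51 days, exemption $299,000 → ($632,000 − $299,000) × 2.25% × 51/365 = $1,046.8973
16 May – 31 December 2011: 230 days, exemption $291,000 → ($632,000 − $291,000) × 2.25% × 230/365 = $4,834.7260
Total = $8,962.5822

$8,962.58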